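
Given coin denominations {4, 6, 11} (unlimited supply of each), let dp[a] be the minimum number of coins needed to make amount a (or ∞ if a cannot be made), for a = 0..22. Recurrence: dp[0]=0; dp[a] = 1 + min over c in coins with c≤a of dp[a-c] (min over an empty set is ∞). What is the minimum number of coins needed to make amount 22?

 a  0  1  2  3  4  5  6  7  8  9 10 11 12 13 14 15 16 17 18 19 20 21 22
dp  0  -  -  -  1  -  1  -  2  -  2  1  2  -  3  2  3  2  3  3  4  3  2
(- denotes ∞ / unreachable)

2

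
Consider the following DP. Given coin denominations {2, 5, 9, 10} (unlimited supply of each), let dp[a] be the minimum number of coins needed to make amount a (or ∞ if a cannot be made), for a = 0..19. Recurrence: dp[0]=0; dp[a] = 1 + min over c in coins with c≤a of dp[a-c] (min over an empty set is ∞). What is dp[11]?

2

 a  0  1  2  3  4  5  6  7  8  9 10 11 12 13 14 15 16 17 18 19
dp  0  -  1  -  2  1  3  2  4  1  1  2  2  3  2  2  3  3  2  2
(- denotes ∞ / unreachable)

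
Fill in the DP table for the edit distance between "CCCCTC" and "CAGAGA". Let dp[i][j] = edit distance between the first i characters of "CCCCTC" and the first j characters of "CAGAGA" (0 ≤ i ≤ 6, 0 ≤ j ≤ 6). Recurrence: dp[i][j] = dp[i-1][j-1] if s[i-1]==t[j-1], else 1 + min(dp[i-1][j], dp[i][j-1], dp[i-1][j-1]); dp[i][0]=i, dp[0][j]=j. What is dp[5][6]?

   ''  C  A  G  A  G  A
''  0  1  2  3  4  5  6
 C  1  0  1  2  3  4  5
 C  2  1  1  2  3  4  5
 C  3  2  2  2  3  4  5
 C  4  3  3  3  3  4  5
 T  5  4  4  4  4  4  5
 C  6  5  5  5  5  5  5

5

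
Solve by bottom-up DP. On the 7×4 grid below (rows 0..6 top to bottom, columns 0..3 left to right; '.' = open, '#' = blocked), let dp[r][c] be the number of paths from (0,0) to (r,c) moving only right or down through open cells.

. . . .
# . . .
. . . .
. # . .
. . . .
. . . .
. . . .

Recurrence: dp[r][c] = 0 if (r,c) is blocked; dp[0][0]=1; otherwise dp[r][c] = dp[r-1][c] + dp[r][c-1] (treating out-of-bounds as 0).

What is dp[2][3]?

6

r\c   0   1   2   3
  0   1   1   1   1
  1   0   1   2   3
  2   0   1   3   6
  3   0   0   3   9
  4   0   0   3  12
  5   0   0   3  15
  6   0   0   3  18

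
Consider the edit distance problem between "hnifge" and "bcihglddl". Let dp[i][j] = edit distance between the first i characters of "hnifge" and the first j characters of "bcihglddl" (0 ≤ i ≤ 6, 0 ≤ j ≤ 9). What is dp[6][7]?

5

   ''  b  c  i  h  g  l  d  d  l
''  0  1  2  3  4  5  6  7  8  9
 h  1  1  2  3  3  4  5  6  7  8
 n  2  2  2  3  4  4  5  6  7  8
 i  3  3  3  2  3  4  5  6  7  8
 f  4  4  4  3  3  4  5  6  7  8
 g  5  5  5  4  4  3  4  5  6  7
 e  6  6  6  5  5  4  4  5  6  7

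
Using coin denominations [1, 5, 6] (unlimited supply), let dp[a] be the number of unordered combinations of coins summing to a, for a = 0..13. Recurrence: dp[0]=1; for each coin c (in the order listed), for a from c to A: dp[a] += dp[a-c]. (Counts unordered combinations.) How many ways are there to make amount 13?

6

after  coin     0     1     2     3     4     5     6     7     8     9    10    11    12    13
          1     1     1     1     1     1     1     1     1     1     1     1     1     1     1
          5     1     1     1     1     1     2     2     2     2     2     3     3     3     3
          6     1     1     1     1     1     2     3     3     3     3     4     5     6     6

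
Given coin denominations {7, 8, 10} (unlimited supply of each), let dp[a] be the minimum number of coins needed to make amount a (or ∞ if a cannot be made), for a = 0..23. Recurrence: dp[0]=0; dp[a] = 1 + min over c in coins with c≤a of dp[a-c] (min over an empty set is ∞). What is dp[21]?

3

 a  0  1  2  3  4  5  6  7  8  9 10 11 12 13 14 15 16 17 18 19 20 21 22 23
dp  0  -  -  -  -  -  -  1  1  -  1  -  -  -  2  2  2  2  2  -  2  3  3  3
(- denotes ∞ / unreachable)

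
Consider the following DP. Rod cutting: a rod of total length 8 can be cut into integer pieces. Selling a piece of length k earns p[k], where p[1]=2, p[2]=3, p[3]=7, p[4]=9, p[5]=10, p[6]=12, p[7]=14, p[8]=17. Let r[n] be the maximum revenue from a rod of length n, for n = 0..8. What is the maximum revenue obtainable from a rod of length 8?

   n    0    1    2    3    4    5    6    7    8
r[n]    0    2    4    7    9   11   14   16   18

18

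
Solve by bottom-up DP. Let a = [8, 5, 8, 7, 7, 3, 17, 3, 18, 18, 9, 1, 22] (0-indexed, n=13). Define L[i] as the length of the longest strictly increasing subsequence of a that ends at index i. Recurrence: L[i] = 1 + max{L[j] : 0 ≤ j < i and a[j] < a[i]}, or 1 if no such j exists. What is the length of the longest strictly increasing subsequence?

   i    0    1    2    3    4    5    6    7    8    9   10   11   12
a[i]    8    5    8    7    7    3   17    3   18   18    9    1   22
L[i]    1    1    2    2    2    1    3    1    4    4    3    1    5

5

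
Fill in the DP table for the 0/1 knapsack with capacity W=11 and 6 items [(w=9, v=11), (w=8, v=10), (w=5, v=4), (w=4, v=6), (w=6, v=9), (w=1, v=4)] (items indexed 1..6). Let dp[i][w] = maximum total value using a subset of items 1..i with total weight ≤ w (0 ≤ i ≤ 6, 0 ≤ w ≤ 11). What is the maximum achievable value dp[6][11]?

i\w   0   1   2   3   4   5   6   7   8   9  10  11
  0   0   0   0   0   0   0   0   0   0   0   0   0
  1   0   0   0   0   0   0   0   0   0  11  11  11
  2   0   0   0   0   0   0   0   0  10  11  11  11
  3   0   0   0   0   0   4   4   4  10  11  11  11
  4   0   0   0   0   6   6   6   6  10  11  11  11
  5   0   0   0   0   6   6   9   9  10  11  15  15
  6   0   4   4   4   6  10  10  13  13  14  15  19

19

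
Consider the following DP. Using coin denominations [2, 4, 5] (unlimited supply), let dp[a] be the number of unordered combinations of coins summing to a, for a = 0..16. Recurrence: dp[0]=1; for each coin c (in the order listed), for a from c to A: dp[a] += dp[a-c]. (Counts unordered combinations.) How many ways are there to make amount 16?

after  coin     0     1     2     3     4     5     6     7     8     9    10    11    12    13    14    15    16
          2     1     0     1     0     1     0     1     0     1     0     1     0     1     0     1     0     1
          4     1     0     1     0     2     0     2     0     3     0     3     0     4     0     4     0     5
          5     1     0     1     0     2     1     2     1     3     2     4     2     5     3     6     4     7

7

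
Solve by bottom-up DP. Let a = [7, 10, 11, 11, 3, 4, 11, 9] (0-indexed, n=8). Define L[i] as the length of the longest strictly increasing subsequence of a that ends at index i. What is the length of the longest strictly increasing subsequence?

   i    0    1    2    3    4    5    6    7
a[i]    7   10   11   11    3    4   11    9
L[i]    1    2    3    3    1    2    3    3

3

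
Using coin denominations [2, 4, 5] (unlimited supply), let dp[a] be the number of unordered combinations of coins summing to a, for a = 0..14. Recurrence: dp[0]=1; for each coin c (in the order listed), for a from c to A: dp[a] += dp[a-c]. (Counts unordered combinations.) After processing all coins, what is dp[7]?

1

after  coin     0     1     2     3     4     5     6     7     8     9    10    11    12    13    14
          2     1     0     1     0     1     0     1     0     1     0     1     0     1     0     1
          4     1     0     1     0     2     0     2     0     3     0     3     0     4     0     4
          5     1     0     1     0     2     1     2     1     3     2     4     2     5     3     6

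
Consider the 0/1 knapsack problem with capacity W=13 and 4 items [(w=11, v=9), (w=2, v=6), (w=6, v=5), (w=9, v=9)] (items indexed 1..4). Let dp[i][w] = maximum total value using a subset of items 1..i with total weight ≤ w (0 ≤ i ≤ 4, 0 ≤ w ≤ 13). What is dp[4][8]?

11

i\w   0   1   2   3   4   5   6   7   8   9  10  11  12  13
  0   0   0   0   0   0   0   0   0   0   0   0   0   0   0
  1   0   0   0   0   0   0   0   0   0   0   0   9   9   9
  2   0   0   6   6   6   6   6   6   6   6   6   9   9  15
  3   0   0   6   6   6   6   6   6  11  11  11  11  11  15
  4   0   0   6   6   6   6   6   6  11  11  11  15  15  15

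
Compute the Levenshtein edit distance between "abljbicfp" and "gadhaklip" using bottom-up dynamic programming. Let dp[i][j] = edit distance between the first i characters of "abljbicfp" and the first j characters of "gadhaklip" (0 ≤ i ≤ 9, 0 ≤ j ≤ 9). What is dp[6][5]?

6

   ''  g  a  d  h  a  k  l  i  p
''  0  1  2  3  4  5  6  7  8  9
 a  1  1  1  2  3  4  5  6  7  8
 b  2  2  2  2  3  4  5  6  7  8
 l  3  3  3  3  3  4  5  5  6  7
 j  4  4  4  4  4  4  5  6  6  7
 b  5  5  5  5  5  5  5  6  7  7
 i  6  6  6  6  6  6  6  6  6  7
 c  7  7  7  7  7  7  7  7  7  7
 f  8  8  8  8  8  8  8  8  8  8
 p  9  9  9  9  9  9  9  9  9  8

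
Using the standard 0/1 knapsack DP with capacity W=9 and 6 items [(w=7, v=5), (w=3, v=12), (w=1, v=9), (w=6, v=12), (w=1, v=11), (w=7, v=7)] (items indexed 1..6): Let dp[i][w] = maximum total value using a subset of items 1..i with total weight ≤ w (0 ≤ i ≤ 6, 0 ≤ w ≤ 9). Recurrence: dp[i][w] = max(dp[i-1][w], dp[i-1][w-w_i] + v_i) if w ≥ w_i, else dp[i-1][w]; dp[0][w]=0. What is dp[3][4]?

21

i\w   0   1   2   3   4   5   6   7   8   9
  0   0   0   0   0   0   0   0   0   0   0
  1   0   0   0   0   0   0   0   5   5   5
  2   0   0   0  12  12  12  12  12  12  12
  3   0   9   9  12  21  21  21  21  21  21
  4   0   9   9  12  21  21  21  21  21  24
  5   0  11  20  20  23  32  32  32  32  32
  6   0  11  20  20  23  32  32  32  32  32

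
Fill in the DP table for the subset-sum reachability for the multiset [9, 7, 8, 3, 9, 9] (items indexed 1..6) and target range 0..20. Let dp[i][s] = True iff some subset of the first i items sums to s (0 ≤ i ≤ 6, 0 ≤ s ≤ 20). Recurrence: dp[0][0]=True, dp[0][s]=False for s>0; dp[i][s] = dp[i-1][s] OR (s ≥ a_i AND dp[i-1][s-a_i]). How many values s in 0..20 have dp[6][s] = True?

14

i\s   0   1   2   3   4   5   6   7   8   9  10  11  12  13  14  15  16  17  18  19  20
  0   T   F   F   F   F   F   F   F   F   F   F   F   F   F   F   F   F   F   F   F   F
  1   T   F   F   F   F   F   F   F   F   T   F   F   F   F   F   F   F   F   F   F   F
  2   T   F   F   F   F   F   F   T   F   T   F   F   F   F   F   F   T   F   F   F   F
  3   T   F   F   F   F   F   F   T   T   T   F   F   F   F   F   T   T   T   F   F   F
  4   T   F   F   T   F   F   F   T   T   T   T   T   T   F   F   T   T   T   T   T   T
  5   T   F   F   T   F   F   F   T   T   T   T   T   T   F   F   T   T   T   T   T   T
  6   T   F   F   T   F   F   F   T   T   T   T   T   T   F   F   T   T   T   T   T   T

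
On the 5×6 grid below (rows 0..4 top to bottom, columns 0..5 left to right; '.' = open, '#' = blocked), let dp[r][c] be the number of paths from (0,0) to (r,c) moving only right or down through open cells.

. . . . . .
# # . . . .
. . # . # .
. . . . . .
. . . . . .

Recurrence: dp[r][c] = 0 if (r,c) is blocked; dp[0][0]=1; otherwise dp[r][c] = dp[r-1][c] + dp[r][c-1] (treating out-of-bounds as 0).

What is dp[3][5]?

r\c   0   1   2   3   4   5
  0   1   1   1   1   1   1
  1   0   0   1   2   3   4
  2   0   0   0   2   0   4
  3   0   0   0   2   2   6
  4   0   0   0   2   4  10

6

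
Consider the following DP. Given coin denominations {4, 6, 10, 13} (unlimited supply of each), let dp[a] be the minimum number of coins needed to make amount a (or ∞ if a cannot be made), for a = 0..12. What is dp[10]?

1

 a  0  1  2  3  4  5  6  7  8  9 10 11 12
dp  0  -  -  -  1  -  1  -  2  -  1  -  2
(- denotes ∞ / unreachable)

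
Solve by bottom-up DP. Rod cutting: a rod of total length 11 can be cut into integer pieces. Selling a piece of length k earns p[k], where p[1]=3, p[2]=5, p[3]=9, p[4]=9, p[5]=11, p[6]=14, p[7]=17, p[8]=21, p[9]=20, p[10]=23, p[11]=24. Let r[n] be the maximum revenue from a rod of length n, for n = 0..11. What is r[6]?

   n    0    1    2    3    4    5    6    7    8    9   10   11
r[n]    0    3    6    9   12   15   18   21   24   27   30   33

18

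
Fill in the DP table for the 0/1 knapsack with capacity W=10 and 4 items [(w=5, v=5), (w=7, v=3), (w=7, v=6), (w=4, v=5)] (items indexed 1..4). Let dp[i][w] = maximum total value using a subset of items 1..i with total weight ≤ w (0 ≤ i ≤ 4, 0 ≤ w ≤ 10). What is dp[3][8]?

6

i\w   0   1   2   3   4   5   6   7   8   9  10
  0   0   0   0   0   0   0   0   0   0   0   0
  1   0   0   0   0   0   5   5   5   5   5   5
  2   0   0   0   0   0   5   5   5   5   5   5
  3   0   0   0   0   0   5   5   6   6   6   6
  4   0   0   0   0   5   5   5   6   6  10  10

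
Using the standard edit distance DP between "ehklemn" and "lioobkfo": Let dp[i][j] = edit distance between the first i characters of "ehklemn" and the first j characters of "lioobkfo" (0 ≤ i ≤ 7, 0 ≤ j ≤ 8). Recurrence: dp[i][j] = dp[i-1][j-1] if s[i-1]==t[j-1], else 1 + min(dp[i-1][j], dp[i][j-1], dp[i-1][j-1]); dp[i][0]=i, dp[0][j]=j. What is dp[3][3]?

3

   ''  l  i  o  o  b  k  f  o
''  0  1  2  3  4  5  6  7  8
 e  1  1  2  3  4  5  6  7  8
 h  2  2  2  3  4  5  6  7  8
 k  3  3  3  3  4  5  5  6  7
 l  4  3  4  4  4  5  6  6  7
 e  5  4  4  5  5  5  6  7  7
 m  6  5  5  5  6  6  6  7  8
 n  7  6  6  6  6  7  7  7  8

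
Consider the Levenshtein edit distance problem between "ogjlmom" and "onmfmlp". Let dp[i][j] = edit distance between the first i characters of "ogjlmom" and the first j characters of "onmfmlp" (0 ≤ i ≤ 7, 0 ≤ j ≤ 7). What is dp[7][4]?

   ''  o  n  m  f  m  l  p
''  0  1  2  3  4  5  6  7
 o  1  0  1  2  3  4  5  6
 g  2  1  1  2  3  4  5  6
 j  3  2  2  2  3  4  5  6
 l  4  3  3  3  3  4  4  5
 m  5  4  4  3  4  3  4  5
 o  6  5  5  4  4  4  4  5
 m  7  6  6  5  5  4  5  5

5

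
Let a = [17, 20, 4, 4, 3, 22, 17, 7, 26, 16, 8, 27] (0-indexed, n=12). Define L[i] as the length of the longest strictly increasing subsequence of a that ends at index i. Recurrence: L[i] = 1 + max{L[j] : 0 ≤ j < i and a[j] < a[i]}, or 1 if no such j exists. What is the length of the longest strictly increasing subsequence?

   i    0    1    2    3    4    5    6    7    8    9   10   11
a[i]   17   20    4    4    3   22   17    7   26   16    8   27
L[i]    1    2    1    1    1    3    2    2    4    3    3    5

5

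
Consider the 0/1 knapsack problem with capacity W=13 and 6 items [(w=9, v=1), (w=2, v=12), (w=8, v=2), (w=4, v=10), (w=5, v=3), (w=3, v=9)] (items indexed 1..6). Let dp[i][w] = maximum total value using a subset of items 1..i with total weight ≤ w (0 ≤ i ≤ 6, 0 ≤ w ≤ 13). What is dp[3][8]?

i\w   0   1   2   3   4   5   6   7   8   9  10  11  12  13
  0   0   0   0   0   0   0   0   0   0   0   0   0   0   0
  1   0   0   0   0   0   0   0   0   0   1   1   1   1   1
  2   0   0  12  12  12  12  12  12  12  12  12  13  13  13
  3   0   0  12  12  12  12  12  12  12  12  14  14  14  14
  4   0   0  12  12  12  12  22  22  22  22  22  22  22  22
  5   0   0  12  12  12  12  22  22  22  22  22  25  25  25
  6   0   0  12  12  12  21  22  22  22  31  31  31  31  31

12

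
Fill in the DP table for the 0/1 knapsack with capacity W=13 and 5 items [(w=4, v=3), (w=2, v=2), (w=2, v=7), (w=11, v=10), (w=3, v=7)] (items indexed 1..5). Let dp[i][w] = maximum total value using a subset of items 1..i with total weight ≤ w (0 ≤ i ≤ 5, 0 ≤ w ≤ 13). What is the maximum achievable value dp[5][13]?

i\w   0   1   2   3   4   5   6   7   8   9  10  11  12  13
  0   0   0   0   0   0   0   0   0   0   0   0   0   0   0
  1   0   0   0   0   3   3   3   3   3   3   3   3   3   3
  2   0   0   2   2   3   3   5   5   5   5   5   5   5   5
  3   0   0   7   7   9   9  10  10  12  12  12  12  12  12
  4   0   0   7   7   9   9  10  10  12  12  12  12  12  17
  5   0   0   7   7   9  14  14  16  16  17  17  19  19  19

19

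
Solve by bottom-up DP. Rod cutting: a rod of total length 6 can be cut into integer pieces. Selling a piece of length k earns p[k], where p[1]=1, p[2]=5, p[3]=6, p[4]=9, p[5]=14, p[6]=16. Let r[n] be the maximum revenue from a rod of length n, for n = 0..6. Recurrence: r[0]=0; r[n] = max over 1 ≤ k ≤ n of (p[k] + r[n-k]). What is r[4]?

10

   n    0    1    2    3    4    5    6
r[n]    0    1    5    6   10   14   16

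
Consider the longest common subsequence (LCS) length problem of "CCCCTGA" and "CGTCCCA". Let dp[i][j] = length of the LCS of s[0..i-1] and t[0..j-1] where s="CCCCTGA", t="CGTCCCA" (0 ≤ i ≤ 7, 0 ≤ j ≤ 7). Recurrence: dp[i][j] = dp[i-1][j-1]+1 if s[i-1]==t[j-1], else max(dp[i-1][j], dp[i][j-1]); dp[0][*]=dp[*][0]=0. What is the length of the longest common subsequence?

5

   ''  C  G  T  C  C  C  A
''  0  0  0  0  0  0  0  0
 C  0  1  1  1  1  1  1  1
 C  0  1  1  1  2  2  2  2
 C  0  1  1  1  2  3  3  3
 C  0  1  1  1  2  3  4  4
 T  0  1  1  2  2  3  4  4
 G  0  1  2  2  2  3  4  4
 A  0  1  2  2  2  3  4  5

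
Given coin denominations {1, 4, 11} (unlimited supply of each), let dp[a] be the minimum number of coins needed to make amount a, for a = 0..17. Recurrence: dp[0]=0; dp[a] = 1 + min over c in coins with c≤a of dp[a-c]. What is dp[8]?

 a  0  1  2  3  4  5  6  7  8  9 10 11 12 13 14 15 16 17
dp  0  1  2  3  1  2  3  4  2  3  4  1  2  3  4  2  3  4

2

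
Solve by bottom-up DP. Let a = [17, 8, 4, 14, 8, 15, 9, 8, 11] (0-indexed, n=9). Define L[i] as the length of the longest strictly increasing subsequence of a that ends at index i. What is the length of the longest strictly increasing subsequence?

4

   i    0    1    2    3    4    5    6    7    8
a[i]   17    8    4   14    8   15    9    8   11
L[i]    1    1    1    2    2    3    3    2    4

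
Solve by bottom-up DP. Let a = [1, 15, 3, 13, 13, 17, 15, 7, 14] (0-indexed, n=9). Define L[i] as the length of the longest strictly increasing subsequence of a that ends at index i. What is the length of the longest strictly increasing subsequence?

   i    0    1    2    3    4    5    6    7    8
a[i]    1   15    3   13   13   17   15    7   14
L[i]    1    2    2    3    3    4    4    3    4

4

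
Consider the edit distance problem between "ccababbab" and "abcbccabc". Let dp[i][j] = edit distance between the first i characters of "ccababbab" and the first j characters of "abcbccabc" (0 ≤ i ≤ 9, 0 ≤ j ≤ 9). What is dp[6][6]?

5

   ''  a  b  c  b  c  c  a  b  c
''  0  1  2  3  4  5  6  7  8  9
 c  1  1  2  2  3  4  5  6  7  8
 c  2  2  2  2  3  3  4  5  6  7
 a  3  2  3  3  3  4  4  4  5  6
 b  4  3  2  3  3  4  5  5  4  5
 a  5  4  3  3  4  4  5  5  5  5
 b  6  5  4  4  3  4  5  6  5  6
 b  7  6  5  5  4  4  5  6  6  6
 a  8  7  6  6  5  5  5  5  6  7
 b  9  8  7  7  6  6  6  6  5  6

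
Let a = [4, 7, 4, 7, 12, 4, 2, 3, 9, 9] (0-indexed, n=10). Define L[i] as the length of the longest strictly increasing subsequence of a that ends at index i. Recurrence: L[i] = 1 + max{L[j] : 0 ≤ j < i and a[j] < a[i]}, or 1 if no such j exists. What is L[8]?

   i    0    1    2    3    4    5    6    7    8    9
a[i]    4    7    4    7   12    4    2    3    9    9
L[i]    1    2    1    2    3    1    1    2    3    3

3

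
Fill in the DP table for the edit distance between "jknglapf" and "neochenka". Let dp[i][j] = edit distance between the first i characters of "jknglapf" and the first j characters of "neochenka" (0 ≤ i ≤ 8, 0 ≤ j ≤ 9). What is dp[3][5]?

   ''  n  e  o  c  h  e  n  k  a
''  0  1  2  3  4  5  6  7  8  9
 j  1  1  2  3  4  5  6  7  8  9
 k  2  2  2  3  4  5  6  7  7  8
 n  3  2  3  3  4  5  6  6  7  8
 g  4  3  3  4  4  5  6  7  7  8
 l  5  4  4  4  5  5  6  7  8  8
 a  6  5  5  5  5  6  6  7  8  8
 p  7  6  6  6  6  6  7  7  8  9
 f  8  7  7  7  7  7  7  8  8  9

5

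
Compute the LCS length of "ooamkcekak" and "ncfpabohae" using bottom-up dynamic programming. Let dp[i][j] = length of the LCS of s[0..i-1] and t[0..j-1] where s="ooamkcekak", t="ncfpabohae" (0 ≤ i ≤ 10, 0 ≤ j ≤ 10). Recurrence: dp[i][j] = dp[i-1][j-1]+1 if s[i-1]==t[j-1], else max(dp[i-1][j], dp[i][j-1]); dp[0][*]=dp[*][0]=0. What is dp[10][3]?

1

   ''  n  c  f  p  a  b  o  h  a  e
''  0  0  0  0  0  0  0  0  0  0  0
 o  0  0  0  0  0  0  0  1  1  1  1
 o  0  0  0  0  0  0  0  1  1  1  1
 a  0  0  0  0  0  1  1  1  1  2  2
 m  0  0  0  0  0  1  1  1  1  2  2
 k  0  0  0  0  0  1  1  1  1  2  2
 c  0  0  1  1  1  1  1  1  1  2  2
 e  0  0  1  1  1  1  1  1  1  2  3
 k  0  0  1  1  1  1  1  1  1  2  3
 a  0  0  1  1  1  2  2  2  2  2  3
 k  0  0  1  1  1  2  2  2  2  2  3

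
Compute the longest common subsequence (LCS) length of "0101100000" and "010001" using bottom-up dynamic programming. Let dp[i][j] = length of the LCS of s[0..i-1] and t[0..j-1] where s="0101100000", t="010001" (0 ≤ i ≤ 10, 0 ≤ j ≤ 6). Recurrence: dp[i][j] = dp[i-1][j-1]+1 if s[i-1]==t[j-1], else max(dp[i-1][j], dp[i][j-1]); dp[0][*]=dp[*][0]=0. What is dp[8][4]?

4

   ''  0  1  0  0  0  1
''  0  0  0  0  0  0  0
 0  0  1  1  1  1  1  1
 1  0  1  2  2  2  2  2
 0  0  1  2  3  3  3  3
 1  0  1  2  3  3  3  4
 1  0  1  2  3  3  3  4
 0  0  1  2  3  4  4  4
 0  0  1  2  3  4  5  5
 0  0  1  2  3  4  5  5
 0  0  1  2  3  4  5  5
 0  0  1  2  3  4  5  5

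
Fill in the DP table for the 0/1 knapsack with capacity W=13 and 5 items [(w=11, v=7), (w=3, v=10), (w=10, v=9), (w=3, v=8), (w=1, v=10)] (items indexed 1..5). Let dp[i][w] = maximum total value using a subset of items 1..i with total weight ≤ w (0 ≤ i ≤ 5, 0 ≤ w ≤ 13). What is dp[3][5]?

10

i\w   0   1   2   3   4   5   6   7   8   9  10  11  12  13
  0   0   0   0   0   0   0   0   0   0   0   0   0   0   0
  1   0   0   0   0   0   0   0   0   0   0   0   7   7   7
  2   0   0   0  10  10  10  10  10  10  10  10  10  10  10
  3   0   0   0  10  10  10  10  10  10  10  10  10  10  19
  4   0   0   0  10  10  10  18  18  18  18  18  18  18  19
  5   0  10  10  10  20  20  20  28  28  28  28  28  28  28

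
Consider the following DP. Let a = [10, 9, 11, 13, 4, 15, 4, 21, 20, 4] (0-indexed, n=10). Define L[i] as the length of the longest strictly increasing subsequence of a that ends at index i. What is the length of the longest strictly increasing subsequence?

5

   i    0    1    2    3    4    5    6    7    8    9
a[i]   10    9   11   13    4   15    4   21   20    4
L[i]    1    1    2    3    1    4    1    5    5    1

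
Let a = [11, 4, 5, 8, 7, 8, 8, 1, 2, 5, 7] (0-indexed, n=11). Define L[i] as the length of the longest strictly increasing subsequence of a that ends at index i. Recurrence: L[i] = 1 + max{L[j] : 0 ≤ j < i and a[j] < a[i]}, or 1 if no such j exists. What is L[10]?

   i    0    1    2    3    4    5    6    7    8    9   10
a[i]   11    4    5    8    7    8    8    1    2    5    7
L[i]    1    1    2    3    3    4    4    1    2    3    4

4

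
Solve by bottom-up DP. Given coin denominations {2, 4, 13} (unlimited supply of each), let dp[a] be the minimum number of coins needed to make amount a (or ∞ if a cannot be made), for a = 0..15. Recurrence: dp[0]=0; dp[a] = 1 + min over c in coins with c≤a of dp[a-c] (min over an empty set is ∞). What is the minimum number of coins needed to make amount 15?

2

 a  0  1  2  3  4  5  6  7  8  9 10 11 12 13 14 15
dp  0  -  1  -  1  -  2  -  2  -  3  -  3  1  4  2
(- denotes ∞ / unreachable)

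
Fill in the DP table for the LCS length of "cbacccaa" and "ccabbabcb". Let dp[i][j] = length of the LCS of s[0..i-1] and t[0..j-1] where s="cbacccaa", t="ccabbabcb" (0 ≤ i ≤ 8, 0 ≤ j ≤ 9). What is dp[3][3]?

2

   ''  c  c  a  b  b  a  b  c  b
''  0  0  0  0  0  0  0  0  0  0
 c  0  1  1  1  1  1  1  1  1  1
 b  0  1  1  1  2  2  2  2  2  2
 a  0  1  1  2  2  2  3  3  3  3
 c  0  1  2  2  2  2  3  3  4  4
 c  0  1  2  2  2  2  3  3  4  4
 c  0  1  2  2  2  2  3  3  4  4
 a  0  1  2  3  3  3  3  3  4  4
 a  0  1  2  3  3  3  4  4  4  4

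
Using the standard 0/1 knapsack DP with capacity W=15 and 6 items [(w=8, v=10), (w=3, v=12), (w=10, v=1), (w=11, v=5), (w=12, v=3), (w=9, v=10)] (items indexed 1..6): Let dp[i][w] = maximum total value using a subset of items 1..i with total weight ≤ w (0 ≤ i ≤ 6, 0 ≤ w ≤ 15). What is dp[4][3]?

i\w   0   1   2   3   4   5   6   7   8   9  10  11  12  13  14  15
  0   0   0   0   0   0   0   0   0   0   0   0   0   0   0   0   0
  1   0   0   0   0   0   0   0   0  10  10  10  10  10  10  10  10
  2   0   0   0  12  12  12  12  12  12  12  12  22  22  22  22  22
  3   0   0   0  12  12  12  12  12  12  12  12  22  22  22  22  22
  4   0   0   0  12  12  12  12  12  12  12  12  22  22  22  22  22
  5   0   0   0  12  12  12  12  12  12  12  12  22  22  22  22  22
  6   0   0   0  12  12  12  12  12  12  12  12  22  22  22  22  22

12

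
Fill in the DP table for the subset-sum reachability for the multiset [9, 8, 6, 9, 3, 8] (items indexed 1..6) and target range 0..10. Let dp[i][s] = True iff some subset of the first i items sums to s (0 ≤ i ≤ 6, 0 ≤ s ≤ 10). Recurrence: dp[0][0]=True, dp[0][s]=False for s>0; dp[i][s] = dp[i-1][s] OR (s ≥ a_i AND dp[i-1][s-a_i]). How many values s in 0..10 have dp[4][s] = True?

4

i\s   0   1   2   3   4   5   6   7   8   9  10
  0   T   F   F   F   F   F   F   F   F   F   F
  1   T   F   F   F   F   F   F   F   F   T   F
  2   T   F   F   F   F   F   F   F   T   T   F
  3   T   F   F   F   F   F   T   F   T   T   F
  4   T   F   F   F   F   F   T   F   T   T   F
  5   T   F   F   T   F   F   T   F   T   T   F
  6   T   F   F   T   F   F   T   F   T   T   F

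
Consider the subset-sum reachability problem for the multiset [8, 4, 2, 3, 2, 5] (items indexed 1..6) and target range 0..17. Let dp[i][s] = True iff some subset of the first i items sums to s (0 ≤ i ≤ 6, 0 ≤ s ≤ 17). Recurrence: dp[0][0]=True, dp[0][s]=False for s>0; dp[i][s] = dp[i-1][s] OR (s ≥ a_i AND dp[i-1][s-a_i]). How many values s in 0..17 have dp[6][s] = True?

i\s   0   1   2   3   4   5   6   7   8   9  10  11  12  13  14  15  16  17
  0   T   F   F   F   F   F   F   F   F   F   F   F   F   F   F   F   F   F
  1   T   F   F   F   F   F   F   F   T   F   F   F   F   F   F   F   F   F
  2   T   F   F   F   T   F   F   F   T   F   F   F   T   F   F   F   F   F
  3   T   F   T   F   T   F   T   F   T   F   T   F   T   F   T   F   F   F
  4   T   F   T   T   T   T   T   T   T   T   T   T   T   T   T   T   F   T
  5   T   F   T   T   T   T   T   T   T   T   T   T   T   T   T   T   T   T
  6   T   F   T   T   T   T   T   T   T   T   T   T   T   T   T   T   T   T

17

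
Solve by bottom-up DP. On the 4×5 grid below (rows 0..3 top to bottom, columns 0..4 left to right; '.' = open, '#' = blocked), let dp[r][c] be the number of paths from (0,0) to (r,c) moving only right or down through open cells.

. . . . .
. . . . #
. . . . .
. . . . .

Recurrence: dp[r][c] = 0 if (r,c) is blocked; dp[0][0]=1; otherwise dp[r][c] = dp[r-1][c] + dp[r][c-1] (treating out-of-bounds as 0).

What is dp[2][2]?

6

r\c   0   1   2   3   4
  0   1   1   1   1   1
  1   1   2   3   4   0
  2   1   3   6  10  10
  3   1   4  10  20  30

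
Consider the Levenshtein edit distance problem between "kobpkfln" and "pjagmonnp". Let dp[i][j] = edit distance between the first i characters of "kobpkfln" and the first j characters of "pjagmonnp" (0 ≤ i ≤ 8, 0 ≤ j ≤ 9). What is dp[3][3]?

   ''  p  j  a  g  m  o  n  n  p
''  0  1  2  3  4  5  6  7  8  9
 k  1  1  2  3  4  5  6  7  8  9
 o  2  2  2  3  4  5  5  6  7  8
 b  3  3  3  3  4  5  6  6  7  8
 p  4  3  4  4  4  5  6  7  7  7
 k  5  4  4  5  5  5  6  7  8  8
 f  6  5  5  5  6  6  6  7  8  9
 l  7  6  6  6  6  7  7  7  8  9
 n  8  7  7  7  7  7  8  7  7  8

3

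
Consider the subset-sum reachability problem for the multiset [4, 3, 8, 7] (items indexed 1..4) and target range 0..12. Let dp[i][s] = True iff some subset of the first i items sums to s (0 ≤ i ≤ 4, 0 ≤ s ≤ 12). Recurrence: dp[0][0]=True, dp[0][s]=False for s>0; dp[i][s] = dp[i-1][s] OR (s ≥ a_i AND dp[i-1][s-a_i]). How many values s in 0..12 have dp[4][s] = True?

8

i\s   0   1   2   3   4   5   6   7   8   9  10  11  12
  0   T   F   F   F   F   F   F   F   F   F   F   F   F
  1   T   F   F   F   T   F   F   F   F   F   F   F   F
  2   T   F   F   T   T   F   F   T   F   F   F   F   F
  3   T   F   F   T   T   F   F   T   T   F   F   T   T
  4   T   F   F   T   T   F   F   T   T   F   T   T   T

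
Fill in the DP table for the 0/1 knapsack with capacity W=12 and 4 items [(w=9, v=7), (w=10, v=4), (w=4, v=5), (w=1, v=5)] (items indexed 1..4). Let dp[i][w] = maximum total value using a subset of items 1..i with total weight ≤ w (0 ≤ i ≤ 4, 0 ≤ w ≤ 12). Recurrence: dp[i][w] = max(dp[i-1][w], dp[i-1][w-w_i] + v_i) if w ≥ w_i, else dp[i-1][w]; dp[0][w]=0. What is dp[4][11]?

i\w   0   1   2   3   4   5   6   7   8   9  10  11  12
  0   0   0   0   0   0   0   0   0   0   0   0   0   0
  1   0   0   0   0   0   0   0   0   0   7   7   7   7
  2   0   0   0   0   0   0   0   0   0   7   7   7   7
  3   0   0   0   0   5   5   5   5   5   7   7   7   7
  4   0   5   5   5   5  10  10  10  10  10  12  12  12

12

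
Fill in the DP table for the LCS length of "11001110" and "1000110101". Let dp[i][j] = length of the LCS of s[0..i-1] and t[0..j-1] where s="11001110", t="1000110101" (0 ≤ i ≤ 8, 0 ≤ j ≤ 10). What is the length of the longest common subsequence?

7

   ''  1  0  0  0  1  1  0  1  0  1
''  0  0  0  0  0  0  0  0  0  0  0
 1  0  1  1  1  1  1  1  1  1  1  1
 1  0  1  1  1  1  2  2  2  2  2  2
 0  0  1  2  2  2  2  2  3  3  3  3
 0  0  1  2  3  3  3  3  3  3  4  4
 1  0  1  2  3  3  4  4  4  4  4  5
 1  0  1  2  3  3  4  5  5  5  5  5
 1  0  1  2  3  3  4  5  5  6  6  6
 0  0  1  2  3  4  4  5  6  6  7  7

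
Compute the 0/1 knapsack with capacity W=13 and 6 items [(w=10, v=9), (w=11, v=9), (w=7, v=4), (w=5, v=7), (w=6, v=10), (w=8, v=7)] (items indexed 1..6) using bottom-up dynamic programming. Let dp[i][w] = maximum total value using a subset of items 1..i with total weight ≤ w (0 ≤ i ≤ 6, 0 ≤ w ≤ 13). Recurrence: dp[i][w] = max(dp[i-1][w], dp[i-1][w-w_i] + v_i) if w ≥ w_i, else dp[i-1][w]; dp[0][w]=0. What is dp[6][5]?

7

i\w   0   1   2   3   4   5   6   7   8   9  10  11  12  13
  0   0   0   0   0   0   0   0   0   0   0   0   0   0   0
  1   0   0   0   0   0   0   0   0   0   0   9   9   9   9
  2   0   0   0   0   0   0   0   0   0   0   9   9   9   9
  3   0   0   0   0   0   0   0   4   4   4   9   9   9   9
  4   0   0   0   0   0   7   7   7   7   7   9   9  11  11
  5   0   0   0   0   0   7  10  10  10  10  10  17  17  17
  6   0   0   0   0   0   7  10  10  10  10  10  17  17  17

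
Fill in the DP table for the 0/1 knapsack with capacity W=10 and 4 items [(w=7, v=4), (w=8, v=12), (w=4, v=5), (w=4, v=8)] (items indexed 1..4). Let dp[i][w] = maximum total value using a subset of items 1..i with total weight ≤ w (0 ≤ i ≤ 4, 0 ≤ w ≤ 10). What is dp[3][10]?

12

i\w   0   1   2   3   4   5   6   7   8   9  10
  0   0   0   0   0   0   0   0   0   0   0   0
  1   0   0   0   0   0   0   0   4   4   4   4
  2   0   0   0   0   0   0   0   4  12  12  12
  3   0   0   0   0   5   5   5   5  12  12  12
  4   0   0   0   0   8   8   8   8  13  13  13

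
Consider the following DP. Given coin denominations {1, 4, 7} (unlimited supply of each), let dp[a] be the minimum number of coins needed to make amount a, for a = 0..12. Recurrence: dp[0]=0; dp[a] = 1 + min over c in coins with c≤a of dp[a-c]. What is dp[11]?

 a  0  1  2  3  4  5  6  7  8  9 10 11 12
dp  0  1  2  3  1  2  3  1  2  3  4  2  3

2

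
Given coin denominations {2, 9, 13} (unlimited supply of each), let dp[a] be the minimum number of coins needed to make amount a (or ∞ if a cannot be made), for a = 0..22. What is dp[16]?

 a  0  1  2  3  4  5  6  7  8  9 10 11 12 13 14 15 16 17 18 19 20 21 22
dp  0  -  1  -  2  -  3  -  4  1  5  2  6  1  7  2  8  3  2  4  3  5  2
(- denotes ∞ / unreachable)

8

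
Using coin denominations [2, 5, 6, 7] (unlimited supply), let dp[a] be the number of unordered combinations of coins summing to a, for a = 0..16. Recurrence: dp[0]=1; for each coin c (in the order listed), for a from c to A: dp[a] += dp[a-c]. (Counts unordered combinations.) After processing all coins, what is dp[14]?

6

after  coin     0     1     2     3     4     5     6     7     8     9    10    11    12    13    14    15    16
          2     1     0     1     0     1     0     1     0     1     0     1     0     1     0     1     0     1
          5     1     0     1     0     1     1     1     1     1     1     2     1     2     1     2     2     2
          6     1     0     1     0     1     1     2     1     2     1     3     2     4     2     4     3     5
          7     1     0     1     0     1     1     2     2     2     2     3     3     5     4     6     5     7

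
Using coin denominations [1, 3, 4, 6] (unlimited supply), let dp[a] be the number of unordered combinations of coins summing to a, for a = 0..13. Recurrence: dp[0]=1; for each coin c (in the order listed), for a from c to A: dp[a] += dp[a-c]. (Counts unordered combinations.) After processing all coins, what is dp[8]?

after  coin     0     1     2     3     4     5     6     7     8     9    10    11    12    13
          1     1     1     1     1     1     1     1     1     1     1     1     1     1     1
          3     1     1     1     2     2     2     3     3     3     4     4     4     5     5
          4     1     1     1     2     3     3     4     5     6     7     8     9    11    12
          6     1     1     1     2     3     3     5     6     7     9    11    12    16    18

7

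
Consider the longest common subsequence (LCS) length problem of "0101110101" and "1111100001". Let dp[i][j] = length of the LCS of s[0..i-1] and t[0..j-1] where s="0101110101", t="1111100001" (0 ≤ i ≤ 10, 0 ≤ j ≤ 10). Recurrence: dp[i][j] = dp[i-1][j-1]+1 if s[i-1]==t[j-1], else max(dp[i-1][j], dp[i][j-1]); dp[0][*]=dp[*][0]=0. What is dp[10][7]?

   ''  1  1  1  1  1  0  0  0  0  1
''  0  0  0  0  0  0  0  0  0  0  0
 0  0  0  0  0  0  0  1  1  1  1  1
 1  0  1  1  1  1  1  1  1  1  1  2
 0  0  1  1  1  1  1  2  2  2  2  2
 1  0  1  2  2  2  2  2  2  2  2  3
 1  0  1  2  3  3  3  3  3  3  3  3
 1  0  1  2  3  4  4  4  4  4  4  4
 0  0  1  2  3  4  4  5  5  5  5  5
 1  0  1  2  3  4  5  5  5  5  5  6
 0  0  1  2  3  4  5  6  6  6  6  6
 1  0  1  2  3  4  5  6  6  6  6  7

6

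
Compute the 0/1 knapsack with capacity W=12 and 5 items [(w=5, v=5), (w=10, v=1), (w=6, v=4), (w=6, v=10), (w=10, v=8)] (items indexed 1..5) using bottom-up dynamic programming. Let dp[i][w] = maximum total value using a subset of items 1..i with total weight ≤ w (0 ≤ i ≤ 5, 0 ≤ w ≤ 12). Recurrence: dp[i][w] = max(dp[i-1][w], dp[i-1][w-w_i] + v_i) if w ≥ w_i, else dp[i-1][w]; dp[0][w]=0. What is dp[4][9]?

10

i\w   0   1   2   3   4   5   6   7   8   9  10  11  12
  0   0   0   0   0   0   0   0   0   0   0   0   0   0
  1   0   0   0   0   0   5   5   5   5   5   5   5   5
  2   0   0   0   0   0   5   5   5   5   5   5   5   5
  3   0   0   0   0   0   5   5   5   5   5   5   9   9
  4   0   0   0   0   0   5  10  10  10  10  10  15  15
  5   0   0   0   0   0   5  10  10  10  10  10  15  15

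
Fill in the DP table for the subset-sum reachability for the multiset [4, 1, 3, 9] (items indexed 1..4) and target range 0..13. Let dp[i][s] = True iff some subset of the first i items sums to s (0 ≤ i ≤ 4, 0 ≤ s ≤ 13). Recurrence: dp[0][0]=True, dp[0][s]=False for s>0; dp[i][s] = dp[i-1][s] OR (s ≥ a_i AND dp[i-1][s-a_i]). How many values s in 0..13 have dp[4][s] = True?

11

i\s   0   1   2   3   4   5   6   7   8   9  10  11  12  13
  0   T   F   F   F   F   F   F   F   F   F   F   F   F   F
  1   T   F   F   F   T   F   F   F   F   F   F   F   F   F
  2   T   T   F   F   T   T   F   F   F   F   F   F   F   F
  3   T   T   F   T   T   T   F   T   T   F   F   F   F   F
  4   T   T   F   T   T   T   F   T   T   T   T   F   T   T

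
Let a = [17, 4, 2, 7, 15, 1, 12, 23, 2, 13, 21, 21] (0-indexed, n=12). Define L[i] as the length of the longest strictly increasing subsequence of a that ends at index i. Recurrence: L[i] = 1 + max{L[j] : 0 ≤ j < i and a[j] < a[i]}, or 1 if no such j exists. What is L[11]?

5

   i    0    1    2    3    4    5    6    7    8    9   10   11
a[i]   17    4    2    7   15    1   12   23    2   13   21   21
L[i]    1    1    1    2    3    1    3    4    2    4    5    5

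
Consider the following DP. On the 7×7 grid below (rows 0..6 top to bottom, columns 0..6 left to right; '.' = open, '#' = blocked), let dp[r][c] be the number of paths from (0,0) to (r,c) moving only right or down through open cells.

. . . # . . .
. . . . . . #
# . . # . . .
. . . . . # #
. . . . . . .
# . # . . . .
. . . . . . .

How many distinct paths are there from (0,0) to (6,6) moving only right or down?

222

r\c   0   1   2   3   4   5   6
  0   1   1   1   0   0   0   0
  1   1   2   3   3   3   3   0
  2   0   2   5   0   3   6   6
  3   0   2   7   7  10   0   0
  4   0   2   9  16  26  26  26
  5   0   2   0  16  42  68  94
  6   0   2   2  18  60 128 222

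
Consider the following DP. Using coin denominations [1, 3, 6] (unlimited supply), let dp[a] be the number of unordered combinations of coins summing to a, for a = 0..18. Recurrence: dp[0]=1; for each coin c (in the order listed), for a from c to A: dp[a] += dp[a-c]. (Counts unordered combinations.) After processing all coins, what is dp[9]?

6

after  coin     0     1     2     3     4     5     6     7     8     9    10    11    12    13    14    15    16    17    18
          1     1     1     1     1     1     1     1     1     1     1     1     1     1     1     1     1     1     1     1
          3     1     1     1     2     2     2     3     3     3     4     4     4     5     5     5     6     6     6     7
          6     1     1     1     2     2     2     4     4     4     6     6     6     9     9     9    12    12    12    16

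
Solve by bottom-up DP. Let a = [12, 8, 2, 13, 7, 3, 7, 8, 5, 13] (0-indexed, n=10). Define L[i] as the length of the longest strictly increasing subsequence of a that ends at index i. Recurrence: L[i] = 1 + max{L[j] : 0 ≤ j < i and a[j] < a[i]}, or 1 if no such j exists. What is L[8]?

3

   i    0    1    2    3    4    5    6    7    8    9
a[i]   12    8    2   13    7    3    7    8    5   13
L[i]    1    1    1    2    2    2    3    4    3    5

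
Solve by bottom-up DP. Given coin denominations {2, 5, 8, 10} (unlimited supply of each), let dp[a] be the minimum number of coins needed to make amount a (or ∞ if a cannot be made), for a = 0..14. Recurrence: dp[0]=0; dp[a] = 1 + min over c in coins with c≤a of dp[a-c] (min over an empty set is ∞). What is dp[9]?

3

 a  0  1  2  3  4  5  6  7  8  9 10 11 12 13 14
dp  0  -  1  -  2  1  3  2  1  3  1  4  2  2  3
(- denotes ∞ / unreachable)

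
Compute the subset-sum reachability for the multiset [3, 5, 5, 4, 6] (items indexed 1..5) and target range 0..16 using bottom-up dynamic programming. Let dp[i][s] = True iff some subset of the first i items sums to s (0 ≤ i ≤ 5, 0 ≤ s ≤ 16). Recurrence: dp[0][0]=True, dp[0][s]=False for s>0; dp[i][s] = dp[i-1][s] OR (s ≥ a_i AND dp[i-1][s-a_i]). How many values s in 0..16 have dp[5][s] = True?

15

i\s   0   1   2   3   4   5   6   7   8   9  10  11  12  13  14  15  16
  0   T   F   F   F   F   F   F   F   F   F   F   F   F   F   F   F   F
  1   T   F   F   T   F   F   F   F   F   F   F   F   F   F   F   F   F
  2   T   F   F   T   F   T   F   F   T   F   F   F   F   F   F   F   F
  3   T   F   F   T   F   T   F   F   T   F   T   F   F   T   F   F   F
  4   T   F   F   T   T   T   F   T   T   T   T   F   T   T   T   F   F
  5   T   F   F   T   T   T   T   T   T   T   T   T   T   T   T   T   T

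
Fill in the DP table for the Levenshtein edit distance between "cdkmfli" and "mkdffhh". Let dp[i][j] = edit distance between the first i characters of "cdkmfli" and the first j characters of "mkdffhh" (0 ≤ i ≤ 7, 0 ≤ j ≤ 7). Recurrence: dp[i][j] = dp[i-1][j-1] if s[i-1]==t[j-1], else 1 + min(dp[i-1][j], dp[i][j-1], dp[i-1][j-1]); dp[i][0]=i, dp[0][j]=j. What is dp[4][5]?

   ''  m  k  d  f  f  h  h
''  0  1  2  3  4  5  6  7
 c  1  1  2  3  4  5  6  7
 d  2  2  2  2  3  4  5  6
 k  3  3  2  3  3  4  5  6
 m  4  3  3  3  4  4  5  6
 f  5  4  4  4  3  4  5  6
 l  6  5  5  5  4  4  5  6
 i  7  6  6  6  5  5  5  6

4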